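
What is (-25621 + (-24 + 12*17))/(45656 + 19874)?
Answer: -25441/65530 ≈ -0.38823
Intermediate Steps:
(-25621 + (-24 + 12*17))/(45656 + 19874) = (-25621 + (-24 + 204))/65530 = (-25621 + 180)*(1/65530) = -25441*1/65530 = -25441/65530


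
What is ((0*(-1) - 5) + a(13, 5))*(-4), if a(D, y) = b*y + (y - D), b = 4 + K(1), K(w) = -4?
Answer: 52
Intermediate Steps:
b = 0 (b = 4 - 4 = 0)
a(D, y) = y - D (a(D, y) = 0*y + (y - D) = 0 + (y - D) = y - D)
((0*(-1) - 5) + a(13, 5))*(-4) = ((0*(-1) - 5) + (5 - 1*13))*(-4) = ((0 - 5) + (5 - 13))*(-4) = (-5 - 8)*(-4) = -13*(-4) = 52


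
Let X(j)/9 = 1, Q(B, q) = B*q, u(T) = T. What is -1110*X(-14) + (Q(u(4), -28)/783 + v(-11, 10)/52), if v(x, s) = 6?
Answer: -203376983/20358 ≈ -9990.0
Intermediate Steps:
X(j) = 9 (X(j) = 9*1 = 9)
-1110*X(-14) + (Q(u(4), -28)/783 + v(-11, 10)/52) = -1110*9 + ((4*(-28))/783 + 6/52) = -9990 + (-112*1/783 + 6*(1/52)) = -9990 + (-112/783 + 3/26) = -9990 - 563/20358 = -203376983/20358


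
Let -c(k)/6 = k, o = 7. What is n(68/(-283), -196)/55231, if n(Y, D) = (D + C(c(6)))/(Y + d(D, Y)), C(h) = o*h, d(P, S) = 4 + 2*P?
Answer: 1132/54181611 ≈ 2.0893e-5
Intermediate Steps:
c(k) = -6*k
C(h) = 7*h
n(Y, D) = (-252 + D)/(4 + Y + 2*D) (n(Y, D) = (D + 7*(-6*6))/(Y + (4 + 2*D)) = (D + 7*(-36))/(4 + Y + 2*D) = (D - 252)/(4 + Y + 2*D) = (-252 + D)/(4 + Y + 2*D))
n(68/(-283), -196)/55231 = ((-252 - 196)/(4 + 68/(-283) + 2*(-196)))/55231 = (-448/(4 + 68*(-1/283) - 392))*(1/55231) = (-448/(4 - 68/283 - 392))*(1/55231) = (-448/(-109872/283))*(1/55231) = -283/109872*(-448)*(1/55231) = (1132/981)*(1/55231) = 1132/54181611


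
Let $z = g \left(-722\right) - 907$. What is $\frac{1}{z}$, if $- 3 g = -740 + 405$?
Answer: $- \frac{3}{244591} \approx -1.2265 \cdot 10^{-5}$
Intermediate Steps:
$g = \frac{335}{3}$ ($g = - \frac{-740 + 405}{3} = \left(- \frac{1}{3}\right) \left(-335\right) = \frac{335}{3} \approx 111.67$)
$z = - \frac{244591}{3}$ ($z = \frac{335}{3} \left(-722\right) - 907 = - \frac{241870}{3} - 907 = - \frac{244591}{3} \approx -81530.0$)
$\frac{1}{z} = \frac{1}{- \frac{244591}{3}} = - \frac{3}{244591}$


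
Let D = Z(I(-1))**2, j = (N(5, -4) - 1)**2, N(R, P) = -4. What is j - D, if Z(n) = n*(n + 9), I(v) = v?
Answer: -39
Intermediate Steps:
Z(n) = n*(9 + n)
j = 25 (j = (-4 - 1)**2 = (-5)**2 = 25)
D = 64 (D = (-(9 - 1))**2 = (-1*8)**2 = (-8)**2 = 64)
j - D = 25 - 1*64 = 25 - 64 = -39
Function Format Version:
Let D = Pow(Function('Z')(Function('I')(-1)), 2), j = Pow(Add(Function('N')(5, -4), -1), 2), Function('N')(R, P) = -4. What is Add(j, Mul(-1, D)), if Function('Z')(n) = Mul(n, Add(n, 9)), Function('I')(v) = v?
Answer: -39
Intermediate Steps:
Function('Z')(n) = Mul(n, Add(9, n))
j = 25 (j = Pow(Add(-4, -1), 2) = Pow(-5, 2) = 25)
D = 64 (D = Pow(Mul(-1, Add(9, -1)), 2) = Pow(Mul(-1, 8), 2) = Pow(-8, 2) = 64)
Add(j, Mul(-1, D)) = Add(25, Mul(-1, 64)) = Add(25, -64) = -39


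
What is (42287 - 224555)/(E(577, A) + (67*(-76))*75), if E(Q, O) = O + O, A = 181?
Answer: 91134/190769 ≈ 0.47772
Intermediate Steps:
E(Q, O) = 2*O
(42287 - 224555)/(E(577, A) + (67*(-76))*75) = (42287 - 224555)/(2*181 + (67*(-76))*75) = -182268/(362 - 5092*75) = -182268/(362 - 381900) = -182268/(-381538) = -182268*(-1/381538) = 91134/190769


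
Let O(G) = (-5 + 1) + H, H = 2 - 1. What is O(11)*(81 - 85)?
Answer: 12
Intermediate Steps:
H = 1
O(G) = -3 (O(G) = (-5 + 1) + 1 = -4 + 1 = -3)
O(11)*(81 - 85) = -3*(81 - 85) = -3*(-4) = 12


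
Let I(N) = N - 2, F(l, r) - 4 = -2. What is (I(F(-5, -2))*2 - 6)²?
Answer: 36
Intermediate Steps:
F(l, r) = 2 (F(l, r) = 4 - 2 = 2)
I(N) = -2 + N
(I(F(-5, -2))*2 - 6)² = ((-2 + 2)*2 - 6)² = (0*2 - 6)² = (0 - 6)² = (-6)² = 36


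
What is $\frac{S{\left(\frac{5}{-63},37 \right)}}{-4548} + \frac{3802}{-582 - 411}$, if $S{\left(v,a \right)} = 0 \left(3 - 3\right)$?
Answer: $- \frac{3802}{993} \approx -3.8288$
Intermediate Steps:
$S{\left(v,a \right)} = 0$ ($S{\left(v,a \right)} = 0 \cdot 0 = 0$)
$\frac{S{\left(\frac{5}{-63},37 \right)}}{-4548} + \frac{3802}{-582 - 411} = \frac{0}{-4548} + \frac{3802}{-582 - 411} = 0 \left(- \frac{1}{4548}\right) + \frac{3802}{-993} = 0 + 3802 \left(- \frac{1}{993}\right) = 0 - \frac{3802}{993} = - \frac{3802}{993}$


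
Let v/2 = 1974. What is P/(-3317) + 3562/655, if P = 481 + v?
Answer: 8914159/2172635 ≈ 4.1029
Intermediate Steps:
v = 3948 (v = 2*1974 = 3948)
P = 4429 (P = 481 + 3948 = 4429)
P/(-3317) + 3562/655 = 4429/(-3317) + 3562/655 = 4429*(-1/3317) + 3562*(1/655) = -4429/3317 + 3562/655 = 8914159/2172635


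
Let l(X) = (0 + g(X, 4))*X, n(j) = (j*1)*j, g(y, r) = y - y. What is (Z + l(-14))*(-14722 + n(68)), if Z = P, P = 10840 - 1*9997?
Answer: -8512614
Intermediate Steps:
g(y, r) = 0
P = 843 (P = 10840 - 9997 = 843)
n(j) = j² (n(j) = j*j = j²)
l(X) = 0 (l(X) = (0 + 0)*X = 0*X = 0)
Z = 843
(Z + l(-14))*(-14722 + n(68)) = (843 + 0)*(-14722 + 68²) = 843*(-14722 + 4624) = 843*(-10098) = -8512614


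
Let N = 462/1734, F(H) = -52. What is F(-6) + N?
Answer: -14951/289 ≈ -51.734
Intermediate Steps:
N = 77/289 (N = 462*(1/1734) = 77/289 ≈ 0.26644)
F(-6) + N = -52 + 77/289 = -14951/289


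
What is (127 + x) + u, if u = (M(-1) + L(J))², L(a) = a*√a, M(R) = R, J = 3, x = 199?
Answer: 354 - 6*√3 ≈ 343.61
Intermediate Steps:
L(a) = a^(3/2)
u = (-1 + 3*√3)² (u = (-1 + 3^(3/2))² = (-1 + 3*√3)² ≈ 17.608)
(127 + x) + u = (127 + 199) + (28 - 6*√3) = 326 + (28 - 6*√3) = 354 - 6*√3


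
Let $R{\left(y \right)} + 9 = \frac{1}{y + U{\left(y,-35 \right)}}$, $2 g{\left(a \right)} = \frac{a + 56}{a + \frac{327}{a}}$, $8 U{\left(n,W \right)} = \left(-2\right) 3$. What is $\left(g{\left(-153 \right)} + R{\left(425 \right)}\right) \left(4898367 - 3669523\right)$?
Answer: $- \frac{3115140871129}{291884} \approx -1.0673 \cdot 10^{7}$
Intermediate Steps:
$U{\left(n,W \right)} = - \frac{3}{4}$ ($U{\left(n,W \right)} = \frac{\left(-2\right) 3}{8} = \frac{1}{8} \left(-6\right) = - \frac{3}{4}$)
$g{\left(a \right)} = \frac{56 + a}{2 \left(a + \frac{327}{a}\right)}$ ($g{\left(a \right)} = \frac{\left(a + 56\right) \frac{1}{a + \frac{327}{a}}}{2} = \frac{\left(56 + a\right) \frac{1}{a + \frac{327}{a}}}{2} = \frac{\frac{1}{a + \frac{327}{a}} \left(56 + a\right)}{2} = \frac{56 + a}{2 \left(a + \frac{327}{a}\right)}$)
$R{\left(y \right)} = -9 + \frac{1}{- \frac{3}{4} + y}$ ($R{\left(y \right)} = -9 + \frac{1}{y - \frac{3}{4}} = -9 + \frac{1}{- \frac{3}{4} + y}$)
$\left(g{\left(-153 \right)} + R{\left(425 \right)}\right) \left(4898367 - 3669523\right) = \left(\frac{1}{2} \left(-153\right) \frac{1}{327 + \left(-153\right)^{2}} \left(56 - 153\right) + \frac{31 - 15300}{-3 + 4 \cdot 425}\right) \left(4898367 - 3669523\right) = \left(\frac{1}{2} \left(-153\right) \frac{1}{327 + 23409} \left(-97\right) + \frac{31 - 15300}{-3 + 1700}\right) 1228844 = \left(\frac{1}{2} \left(-153\right) \frac{1}{23736} \left(-97\right) + \frac{1}{1697} \left(-15269\right)\right) 1228844 = \left(\frac{4947}{15824} - \frac{15269}{1697}\right) 1228844 = \left(- \frac{233221597}{26853328}\right) 1228844 = - \frac{3115140871129}{291884}$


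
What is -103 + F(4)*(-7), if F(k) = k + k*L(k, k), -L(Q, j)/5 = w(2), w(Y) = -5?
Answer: -831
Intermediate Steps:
L(Q, j) = 25 (L(Q, j) = -5*(-5) = 25)
F(k) = 26*k (F(k) = k + k*25 = k + 25*k = 26*k)
-103 + F(4)*(-7) = -103 + (26*4)*(-7) = -103 + 104*(-7) = -103 - 728 = -831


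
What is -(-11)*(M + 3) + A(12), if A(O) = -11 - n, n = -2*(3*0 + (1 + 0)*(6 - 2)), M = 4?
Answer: 74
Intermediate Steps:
n = -8 (n = -2*(0 + 1*4) = -2*(0 + 4) = -2*4 = -8)
A(O) = -3 (A(O) = -11 - 1*(-8) = -11 + 8 = -3)
-(-11)*(M + 3) + A(12) = -(-11)*(4 + 3) - 3 = -(-11)*7 - 3 = -1*(-77) - 3 = 77 - 3 = 74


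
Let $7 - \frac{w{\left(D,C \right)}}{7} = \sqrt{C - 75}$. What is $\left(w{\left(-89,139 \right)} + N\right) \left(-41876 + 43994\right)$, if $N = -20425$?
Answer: $-43274976$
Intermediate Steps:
$w{\left(D,C \right)} = 49 - 7 \sqrt{-75 + C}$ ($w{\left(D,C \right)} = 49 - 7 \sqrt{C - 75} = 49 - 7 \sqrt{-75 + C}$)
$\left(w{\left(-89,139 \right)} + N\right) \left(-41876 + 43994\right) = \left(\left(49 - 7 \sqrt{-75 + 139}\right) - 20425\right) \left(-41876 + 43994\right) = \left(\left(49 - 7 \sqrt{64}\right) - 20425\right) 2118 = \left(\left(49 - 56\right) - 20425\right) 2118 = \left(-7 - 20425\right) 2118 = \left(-20432\right) 2118 = -43274976$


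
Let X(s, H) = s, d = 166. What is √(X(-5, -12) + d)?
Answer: √161 ≈ 12.689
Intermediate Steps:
√(X(-5, -12) + d) = √(-5 + 166) = √161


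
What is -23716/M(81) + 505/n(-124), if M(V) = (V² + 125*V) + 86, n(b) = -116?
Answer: -400747/69484 ≈ -5.7675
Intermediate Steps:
M(V) = 86 + V² + 125*V
-23716/M(81) + 505/n(-124) = -23716/(86 + 81² + 125*81) + 505/(-116) = -23716/(86 + 6561 + 10125) + 505*(-1/116) = -23716/16772 - 505/116 = -23716*1/16772 - 505/116 = -847/599 - 505/116 = -400747/69484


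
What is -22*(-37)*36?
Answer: 29304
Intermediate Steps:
-22*(-37)*36 = 814*36 = 29304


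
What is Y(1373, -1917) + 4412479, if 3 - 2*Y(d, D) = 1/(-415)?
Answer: 1831179408/415 ≈ 4.4125e+6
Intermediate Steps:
Y(d, D) = 623/415 (Y(d, D) = 3/2 - ½/(-415) = 3/2 - ½*(-1/415) = 3/2 + 1/830 = 623/415)
Y(1373, -1917) + 4412479 = 623/415 + 4412479 = 1831179408/415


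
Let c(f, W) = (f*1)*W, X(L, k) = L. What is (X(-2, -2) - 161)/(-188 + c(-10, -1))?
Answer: 163/178 ≈ 0.91573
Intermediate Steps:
c(f, W) = W*f (c(f, W) = f*W = W*f)
(X(-2, -2) - 161)/(-188 + c(-10, -1)) = (-2 - 161)/(-188 - 1*(-10)) = -163/(-188 + 10) = -163/(-178) = -163*(-1/178) = 163/178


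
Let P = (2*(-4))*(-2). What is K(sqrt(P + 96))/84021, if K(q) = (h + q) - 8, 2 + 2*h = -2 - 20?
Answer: -20/84021 + 4*sqrt(7)/84021 ≈ -0.00011208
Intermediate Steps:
h = -12 (h = -1 + (-2 - 20)/2 = -1 + (1/2)*(-22) = -1 - 11 = -12)
P = 16 (P = -8*(-2) = 16)
K(q) = -20 + q (K(q) = (-12 + q) - 8 = -20 + q)
K(sqrt(P + 96))/84021 = (-20 + sqrt(16 + 96))/84021 = (-20 + sqrt(112))*(1/84021) = (-20 + 4*sqrt(7))*(1/84021) = -20/84021 + 4*sqrt(7)/84021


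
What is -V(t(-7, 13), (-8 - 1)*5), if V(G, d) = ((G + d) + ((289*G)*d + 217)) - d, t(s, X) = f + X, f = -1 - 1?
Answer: 142827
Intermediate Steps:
f = -2
t(s, X) = -2 + X
V(G, d) = 217 + G + 289*G*d (V(G, d) = ((G + d) + (289*G*d + 217)) - d = ((G + d) + (217 + 289*G*d)) - d = (217 + G + d + 289*G*d) - d = 217 + G + 289*G*d)
-V(t(-7, 13), (-8 - 1)*5) = -(217 + (-2 + 13) + 289*(-2 + 13)*((-8 - 1)*5)) = -(217 + 11 + 289*11*(-9*5)) = -(217 + 11 + 289*11*(-45)) = -(217 + 11 - 143055) = -1*(-142827) = 142827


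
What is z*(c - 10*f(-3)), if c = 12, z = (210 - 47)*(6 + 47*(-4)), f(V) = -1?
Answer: -652652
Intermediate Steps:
z = -29666 (z = 163*(6 - 188) = 163*(-182) = -29666)
z*(c - 10*f(-3)) = -29666*(12 - 10*(-1)) = -29666*(12 + 10) = -29666*22 = -652652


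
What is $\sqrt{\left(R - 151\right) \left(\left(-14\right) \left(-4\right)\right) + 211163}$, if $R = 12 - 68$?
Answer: $\sqrt{199571} \approx 446.73$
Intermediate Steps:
$R = -56$ ($R = 12 - 68 = -56$)
$\sqrt{\left(R - 151\right) \left(\left(-14\right) \left(-4\right)\right) + 211163} = \sqrt{\left(-56 - 151\right) \left(\left(-14\right) \left(-4\right)\right) + 211163} = \sqrt{\left(-207\right) 56 + 211163} = \sqrt{-11592 + 211163} = \sqrt{199571}$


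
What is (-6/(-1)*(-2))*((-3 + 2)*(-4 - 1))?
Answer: -60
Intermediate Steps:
(-6/(-1)*(-2))*((-3 + 2)*(-4 - 1)) = (-6*(-1)*(-2))*(-1*(-5)) = (6*(-2))*5 = -12*5 = -60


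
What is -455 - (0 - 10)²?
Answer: -555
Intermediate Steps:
-455 - (0 - 10)² = -455 - 1*(-10)² = -455 - 1*100 = -455 - 100 = -555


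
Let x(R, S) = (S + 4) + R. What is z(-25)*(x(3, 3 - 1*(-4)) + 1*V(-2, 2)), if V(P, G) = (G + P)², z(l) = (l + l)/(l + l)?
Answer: 14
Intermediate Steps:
z(l) = 1 (z(l) = (2*l)/((2*l)) = (2*l)*(1/(2*l)) = 1)
x(R, S) = 4 + R + S (x(R, S) = (4 + S) + R = 4 + R + S)
z(-25)*(x(3, 3 - 1*(-4)) + 1*V(-2, 2)) = 1*((4 + 3 + (3 - 1*(-4))) + 1*(2 - 2)²) = 1*((4 + 3 + (3 + 4)) + 1*0²) = 1*((4 + 3 + 7) + 1*0) = 1*(14 + 0) = 1*14 = 14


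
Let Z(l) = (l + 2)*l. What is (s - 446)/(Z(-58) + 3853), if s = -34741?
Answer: -11729/2367 ≈ -4.9552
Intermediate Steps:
Z(l) = l*(2 + l) (Z(l) = (2 + l)*l = l*(2 + l))
(s - 446)/(Z(-58) + 3853) = (-34741 - 446)/(-58*(2 - 58) + 3853) = -35187/(-58*(-56) + 3853) = -35187/(3248 + 3853) = -35187/7101 = -35187*1/7101 = -11729/2367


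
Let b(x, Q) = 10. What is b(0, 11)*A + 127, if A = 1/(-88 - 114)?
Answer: 12822/101 ≈ 126.95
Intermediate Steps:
A = -1/202 (A = 1/(-202) = -1/202 ≈ -0.0049505)
b(0, 11)*A + 127 = 10*(-1/202) + 127 = -5/101 + 127 = 12822/101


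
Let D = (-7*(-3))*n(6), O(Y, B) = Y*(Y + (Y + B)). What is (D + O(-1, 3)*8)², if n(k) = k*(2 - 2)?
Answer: 64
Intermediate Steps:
n(k) = 0 (n(k) = k*0 = 0)
O(Y, B) = Y*(B + 2*Y) (O(Y, B) = Y*(Y + (B + Y)) = Y*(B + 2*Y))
D = 0 (D = -7*(-3)*0 = 21*0 = 0)
(D + O(-1, 3)*8)² = (0 - (3 + 2*(-1))*8)² = (0 - (3 - 2)*8)² = (0 - 1*1*8)² = (0 - 1*8)² = (0 - 8)² = (-8)² = 64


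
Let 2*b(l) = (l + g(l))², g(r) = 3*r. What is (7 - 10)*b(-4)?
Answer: -384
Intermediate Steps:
b(l) = 8*l² (b(l) = (l + 3*l)²/2 = (4*l)²/2 = (16*l²)/2 = 8*l²)
(7 - 10)*b(-4) = (7 - 10)*(8*(-4)²) = -24*16 = -3*128 = -384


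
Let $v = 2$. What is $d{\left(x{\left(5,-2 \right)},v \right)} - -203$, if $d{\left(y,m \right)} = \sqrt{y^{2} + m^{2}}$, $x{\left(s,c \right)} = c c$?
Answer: $203 + 2 \sqrt{5} \approx 207.47$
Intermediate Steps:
$x{\left(s,c \right)} = c^{2}$
$d{\left(y,m \right)} = \sqrt{m^{2} + y^{2}}$
$d{\left(x{\left(5,-2 \right)},v \right)} - -203 = \sqrt{2^{2} + \left(\left(-2\right)^{2}\right)^{2}} - -203 = \sqrt{4 + 4^{2}} + 203 = \sqrt{4 + 16} + 203 = \sqrt{20} + 203 = 2 \sqrt{5} + 203 = 203 + 2 \sqrt{5}$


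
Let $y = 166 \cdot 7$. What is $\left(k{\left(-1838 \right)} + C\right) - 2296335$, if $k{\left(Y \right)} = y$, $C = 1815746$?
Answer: $-479427$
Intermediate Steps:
$y = 1162$
$k{\left(Y \right)} = 1162$
$\left(k{\left(-1838 \right)} + C\right) - 2296335 = \left(1162 + 1815746\right) - 2296335 = 1816908 - 2296335 = -479427$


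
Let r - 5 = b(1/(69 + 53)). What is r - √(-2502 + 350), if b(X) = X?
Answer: 611/122 - 2*I*√538 ≈ 5.0082 - 46.39*I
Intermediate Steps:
r = 611/122 (r = 5 + 1/(69 + 53) = 5 + 1/122 = 611/122 ≈ 5.0082)
r - √(-2502 + 350) = 611/122 - √(-2502 + 350) = 611/122 - √(-2152) = 611/122 - 2*I*√538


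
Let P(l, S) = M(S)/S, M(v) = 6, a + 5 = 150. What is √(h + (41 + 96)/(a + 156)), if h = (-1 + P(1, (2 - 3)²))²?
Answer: √2306262/301 ≈ 5.0453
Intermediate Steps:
a = 145 (a = -5 + 150 = 145)
P(l, S) = 6/S
h = 25 (h = (-1 + 6/((2 - 3)²))² = (-1 + 6/((-1)²))² = (-1 + 6/1)² = (-1 + 6*1)² = (-1 + 6)² = 5² = 25)
√(h + (41 + 96)/(a + 156)) = √(25 + (41 + 96)/(145 + 156)) = √(25 + 137/301) = √(7662/301) = √2306262/301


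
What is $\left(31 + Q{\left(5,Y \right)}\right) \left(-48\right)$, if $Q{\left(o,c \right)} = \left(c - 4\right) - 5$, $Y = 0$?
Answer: $-1056$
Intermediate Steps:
$Q{\left(o,c \right)} = -9 + c$ ($Q{\left(o,c \right)} = \left(-4 + c\right) - 5 = -9 + c$)
$\left(31 + Q{\left(5,Y \right)}\right) \left(-48\right) = \left(31 + \left(-9 + 0\right)\right) \left(-48\right) = \left(31 - 9\right) \left(-48\right) = 22 \left(-48\right) = -1056$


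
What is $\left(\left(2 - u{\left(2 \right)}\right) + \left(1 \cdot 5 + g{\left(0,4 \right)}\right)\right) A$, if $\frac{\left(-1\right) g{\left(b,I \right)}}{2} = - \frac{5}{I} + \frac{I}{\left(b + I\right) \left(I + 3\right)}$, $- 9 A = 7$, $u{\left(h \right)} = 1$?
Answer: $- \frac{115}{18} \approx -6.3889$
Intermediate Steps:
$A = - \frac{7}{9}$ ($A = \left(- \frac{1}{9}\right) 7 = - \frac{7}{9} \approx -0.77778$)
$g{\left(b,I \right)} = \frac{10}{I} - \frac{2 I}{\left(3 + I\right) \left(I + b\right)}$ ($g{\left(b,I \right)} = - 2 \left(- \frac{5}{I} + \frac{I}{\left(b + I\right) \left(I + 3\right)}\right) = - 2 \left(- \frac{5}{I} + \frac{I}{\left(I + b\right) \left(3 + I\right)}\right) = - 2 \left(- \frac{5}{I} + \frac{I}{\left(3 + I\right) \left(I + b\right)}\right) = \frac{10}{I} - \frac{2 I}{\left(3 + I\right) \left(I + b\right)}$)
$\left(\left(2 - u{\left(2 \right)}\right) + \left(1 \cdot 5 + g{\left(0,4 \right)}\right)\right) A = \left(\left(2 - 1\right) + \left(1 \cdot 5 + \frac{2 \left(4 \cdot 4^{2} + 15 \cdot 4 + 15 \cdot 0 + 5 \cdot 4 \cdot 0\right)}{4 \left(4^{2} + 3 \cdot 4 + 3 \cdot 0 + 4 \cdot 0\right)}\right)\right) \left(- \frac{7}{9}\right) = \left(\left(2 - 1\right) + \left(5 + 2 \cdot \frac{1}{4} \frac{1}{16 + 12 + 0 + 0} \left(4 \cdot 16 + 60 + 0 + 0\right)\right)\right) \left(- \frac{7}{9}\right) = \left(1 + \left(5 + 2 \cdot \frac{1}{4} \cdot \frac{1}{28} \left(64 + 60 + 0 + 0\right)\right)\right) \left(- \frac{7}{9}\right) = \left(1 + \left(5 + 2 \cdot \frac{1}{4} \cdot \frac{1}{28} \cdot 124\right)\right) \left(- \frac{7}{9}\right) = \left(1 + \left(5 + \frac{31}{14}\right)\right) \left(- \frac{7}{9}\right) = \left(1 + \frac{101}{14}\right) \left(- \frac{7}{9}\right) = \frac{115}{14} \left(- \frac{7}{9}\right) = - \frac{115}{18}$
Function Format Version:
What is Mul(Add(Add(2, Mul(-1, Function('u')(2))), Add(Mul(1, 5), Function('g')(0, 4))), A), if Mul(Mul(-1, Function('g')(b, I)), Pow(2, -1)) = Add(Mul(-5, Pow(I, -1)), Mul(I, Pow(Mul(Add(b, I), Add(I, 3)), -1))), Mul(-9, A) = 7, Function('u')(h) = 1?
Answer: Rational(-115, 18) ≈ -6.3889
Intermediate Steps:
A = Rational(-7, 9) (A = Mul(Rational(-1, 9), 7) = Rational(-7, 9) ≈ -0.77778)
Function('g')(b, I) = Add(Mul(10, Pow(I, -1)), Mul(-2, I, Pow(Add(3, I), -1), Pow(Add(I, b), -1))) (Function('g')(b, I) = Mul(-2, Add(Mul(-5, Pow(I, -1)), Mul(I, Pow(Mul(Add(b, I), Add(I, 3)), -1)))) = Mul(-2, Add(Mul(-5, Pow(I, -1)), Mul(I, Pow(Mul(Add(I, b), Add(3, I)), -1)))) = Mul(-2, Add(Mul(-5, Pow(I, -1)), Mul(I, Pow(Mul(Add(3, I), Add(I, b)), -1)))) = Mul(-2, Add(Mul(-5, Pow(I, -1)), Mul(I, Mul(Pow(Add(3, I), -1), Pow(Add(I, b), -1))))) = Mul(-2, Add(Mul(-5, Pow(I, -1)), Mul(I, Pow(Add(3, I), -1), Pow(Add(I, b), -1)))) = Add(Mul(10, Pow(I, -1)), Mul(-2, I, Pow(Add(3, I), -1), Pow(Add(I, b), -1))))
Mul(Add(Add(2, Mul(-1, Function('u')(2))), Add(Mul(1, 5), Function('g')(0, 4))), A) = Mul(Add(Add(2, Mul(-1, 1)), Add(Mul(1, 5), Mul(2, Pow(4, -1), Pow(Add(Pow(4, 2), Mul(3, 4), Mul(3, 0), Mul(4, 0)), -1), Add(Mul(4, Pow(4, 2)), Mul(15, 4), Mul(15, 0), Mul(5, 4, 0))))), Rational(-7, 9)) = Mul(Add(Add(2, -1), Add(5, Mul(2, Rational(1, 4), Pow(Add(16, 12, 0, 0), -1), Add(Mul(4, 16), 60, 0, 0)))), Rational(-7, 9)) = Mul(Add(1, Add(5, Mul(2, Rational(1, 4), Pow(28, -1), Add(64, 60, 0, 0)))), Rational(-7, 9)) = Mul(Add(1, Add(5, Mul(2, Rational(1, 4), Rational(1, 28), 124))), Rational(-7, 9)) = Mul(Add(1, Add(5, Rational(31, 14))), Rational(-7, 9)) = Mul(Add(1, Rational(101, 14)), Rational(-7, 9)) = Mul(Rational(115, 14), Rational(-7, 9)) = Rational(-115, 18)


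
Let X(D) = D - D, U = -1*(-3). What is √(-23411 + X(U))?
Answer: I*√23411 ≈ 153.01*I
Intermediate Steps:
U = 3
X(D) = 0
√(-23411 + X(U)) = √(-23411 + 0) = √(-23411) = I*√23411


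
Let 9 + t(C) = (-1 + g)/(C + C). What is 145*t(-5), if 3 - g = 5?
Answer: -2523/2 ≈ -1261.5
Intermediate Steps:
g = -2 (g = 3 - 1*5 = 3 - 5 = -2)
t(C) = -9 - 3/(2*C) (t(C) = -9 + (-1 - 2)/(C + C) = -9 - 3*1/(2*C) = -9 - 3/(2*C))
145*t(-5) = 145*(-9 - 3/2/(-5)) = 145*(-9 - 3/2*(-⅕)) = 145*(-9 + 3/10) = 145*(-87/10) = -2523/2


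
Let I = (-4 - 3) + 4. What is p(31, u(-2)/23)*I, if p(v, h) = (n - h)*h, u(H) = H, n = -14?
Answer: -1920/529 ≈ -3.6295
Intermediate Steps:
p(v, h) = h*(-14 - h) (p(v, h) = (-14 - h)*h = h*(-14 - h))
I = -3 (I = -7 + 4 = -3)
p(31, u(-2)/23)*I = -(-2/23)*(14 - 2/23)*(-3) = -(-2*1/23)*(14 - 2*1/23)*(-3) = -1*(-2/23)*(14 - 2/23)*(-3) = -1*(-2/23)*320/23*(-3) = (640/529)*(-3) = -1920/529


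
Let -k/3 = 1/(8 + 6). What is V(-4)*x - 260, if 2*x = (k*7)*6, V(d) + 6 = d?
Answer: -215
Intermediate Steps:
k = -3/14 (k = -3/(8 + 6) = -3/14 ≈ -0.21429)
V(d) = -6 + d
x = -9/2 (x = (-3/14*7*6)/2 = (-3/2*6)/2 = (½)*(-9) = -9/2 ≈ -4.5000)
V(-4)*x - 260 = (-6 - 4)*(-9/2) - 260 = -10*(-9/2) - 260 = 45 - 260 = -215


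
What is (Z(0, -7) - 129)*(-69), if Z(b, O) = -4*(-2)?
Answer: 8349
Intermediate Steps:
Z(b, O) = 8
(Z(0, -7) - 129)*(-69) = (8 - 129)*(-69) = -121*(-69) = 8349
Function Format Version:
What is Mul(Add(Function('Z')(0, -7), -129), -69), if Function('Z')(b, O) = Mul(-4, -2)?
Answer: 8349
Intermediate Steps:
Function('Z')(b, O) = 8
Mul(Add(Function('Z')(0, -7), -129), -69) = Mul(Add(8, -129), -69) = Mul(-121, -69) = 8349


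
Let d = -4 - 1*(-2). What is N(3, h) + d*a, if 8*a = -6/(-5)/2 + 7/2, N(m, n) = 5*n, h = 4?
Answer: 759/40 ≈ 18.975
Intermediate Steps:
d = -2 (d = -4 + 2 = -2)
a = 41/80 (a = (-6/(-5)/2 + 7/2)/8 = (-6*(-⅕)*(½) + 7*(½))/8 = ((6/5)*(½) + 7/2)/8 = (⅗ + 7/2)/8 = (⅛)*(41/10) = 41/80 ≈ 0.51250)
N(3, h) + d*a = 5*4 - 2*41/80 = 20 - 41/40 = 759/40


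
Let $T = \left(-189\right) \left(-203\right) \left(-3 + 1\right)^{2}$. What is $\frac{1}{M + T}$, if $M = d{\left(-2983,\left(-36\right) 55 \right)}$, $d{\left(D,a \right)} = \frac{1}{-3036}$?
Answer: $\frac{3036}{465928847} \approx 6.516 \cdot 10^{-6}$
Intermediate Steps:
$d{\left(D,a \right)} = - \frac{1}{3036}$
$M = - \frac{1}{3036} \approx -0.00032938$
$T = 153468$ ($T = 38367 \left(-2\right)^{2} = 38367 \cdot 4 = 153468$)
$\frac{1}{M + T} = \frac{1}{- \frac{1}{3036} + 153468} = \frac{1}{\frac{465928847}{3036}} = \frac{3036}{465928847}$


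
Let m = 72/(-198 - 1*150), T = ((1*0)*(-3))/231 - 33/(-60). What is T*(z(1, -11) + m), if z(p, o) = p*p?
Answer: 253/580 ≈ 0.43621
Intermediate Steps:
z(p, o) = p²
T = 11/20 (T = (0*(-3))*(1/231) - 33*(-1/60) = 0*(1/231) + 11/20 = 0 + 11/20 = 11/20 ≈ 0.55000)
m = -6/29 (m = 72/(-198 - 150) = 72/(-348) = 72*(-1/348) = -6/29 ≈ -0.20690)
T*(z(1, -11) + m) = 11*(1² - 6/29)/20 = 11*(1 - 6/29)/20 = (11/20)*(23/29) = 253/580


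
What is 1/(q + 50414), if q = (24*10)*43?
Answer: 1/60734 ≈ 1.6465e-5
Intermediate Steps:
q = 10320 (q = 240*43 = 10320)
1/(q + 50414) = 1/(10320 + 50414) = 1/60734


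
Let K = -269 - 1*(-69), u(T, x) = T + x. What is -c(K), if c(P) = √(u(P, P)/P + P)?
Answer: -3*I*√22 ≈ -14.071*I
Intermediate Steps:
K = -200 (K = -269 + 69 = -200)
c(P) = √(2 + P) (c(P) = √((P + P)/P + P) = √((2*P)/P + P) = √(2 + P))
-c(K) = -√(2 - 200) = -√(-198) = -3*I*√22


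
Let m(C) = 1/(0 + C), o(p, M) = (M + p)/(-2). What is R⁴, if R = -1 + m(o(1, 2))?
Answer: 625/81 ≈ 7.7160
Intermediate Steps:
o(p, M) = -M/2 - p/2 (o(p, M) = (M + p)*(-½) = -M/2 - p/2)
m(C) = 1/C
R = -5/3 (R = -1 + 1/(-½*2 - ½*1) = -1 + 1/(-1 - ½) = -1 + 1/(-3/2) = -1 - ⅔ = -5/3 ≈ -1.6667)
R⁴ = (-5/3)⁴ = 625/81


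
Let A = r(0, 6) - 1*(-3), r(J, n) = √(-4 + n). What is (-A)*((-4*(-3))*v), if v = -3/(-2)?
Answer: -54 - 18*√2 ≈ -79.456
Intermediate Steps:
v = 3/2 (v = -3*(-½) = 3/2 ≈ 1.5000)
A = 3 + √2 (A = √(-4 + 6) - 1*(-3) = √2 + 3 = 3 + √2 ≈ 4.4142)
(-A)*((-4*(-3))*v) = (-(3 + √2))*(-4*(-3)*(3/2)) = (-3 - √2)*(12*(3/2)) = (-3 - √2)*18 = -54 - 18*√2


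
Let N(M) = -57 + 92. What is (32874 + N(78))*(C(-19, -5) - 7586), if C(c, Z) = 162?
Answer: -244316416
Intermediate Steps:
N(M) = 35
(32874 + N(78))*(C(-19, -5) - 7586) = (32874 + 35)*(162 - 7586) = 32909*(-7424) = -244316416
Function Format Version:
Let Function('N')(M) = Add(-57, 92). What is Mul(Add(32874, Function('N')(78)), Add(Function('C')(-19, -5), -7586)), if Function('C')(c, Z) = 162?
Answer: -244316416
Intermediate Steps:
Function('N')(M) = 35
Mul(Add(32874, Function('N')(78)), Add(Function('C')(-19, -5), -7586)) = Mul(Add(32874, 35), Add(162, -7586)) = Mul(32909, -7424) = -244316416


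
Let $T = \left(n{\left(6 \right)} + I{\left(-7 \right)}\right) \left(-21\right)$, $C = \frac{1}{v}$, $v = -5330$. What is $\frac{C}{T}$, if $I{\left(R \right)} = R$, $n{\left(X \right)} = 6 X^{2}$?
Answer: $\frac{1}{23393370} \approx 4.2747 \cdot 10^{-8}$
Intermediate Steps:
$C = - \frac{1}{5330}$ ($C = \frac{1}{-5330} = - \frac{1}{5330} \approx -0.00018762$)
$T = -4389$ ($T = \left(6 \cdot 6^{2} - 7\right) \left(-21\right) = \left(6 \cdot 36 - 7\right) \left(-21\right) = \left(216 - 7\right) \left(-21\right) = 209 \left(-21\right) = -4389$)
$\frac{C}{T} = - \frac{1}{5330 \left(-4389\right)} = \left(- \frac{1}{5330}\right) \left(- \frac{1}{4389}\right) = \frac{1}{23393370}$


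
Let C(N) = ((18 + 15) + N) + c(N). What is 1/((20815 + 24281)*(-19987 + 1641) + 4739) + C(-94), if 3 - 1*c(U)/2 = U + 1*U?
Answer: 265571799116/827326477 ≈ 321.00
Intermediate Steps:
c(U) = 6 - 4*U (c(U) = 6 - 2*(U + 1*U) = 6 - 2*(U + U) = 6 - 4*U)
C(N) = 39 - 3*N (C(N) = ((18 + 15) + N) + (6 - 4*N) = (33 + N) + (6 - 4*N) = 39 - 3*N)
1/((20815 + 24281)*(-19987 + 1641) + 4739) + C(-94) = 1/((20815 + 24281)*(-19987 + 1641) + 4739) + (39 - 3*(-94)) = 1/(45096*(-18346) + 4739) + (39 + 282) = 1/(-827331216 + 4739) + 321 = 1/(-827326477) + 321 = -1/827326477 + 321 = 265571799116/827326477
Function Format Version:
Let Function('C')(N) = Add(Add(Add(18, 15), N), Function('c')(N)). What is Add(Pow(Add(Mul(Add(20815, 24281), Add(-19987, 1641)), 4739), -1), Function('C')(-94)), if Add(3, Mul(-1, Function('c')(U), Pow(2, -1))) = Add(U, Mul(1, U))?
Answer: Rational(265571799116, 827326477) ≈ 321.00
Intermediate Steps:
Function('c')(U) = Add(6, Mul(-4, U)) (Function('c')(U) = Add(6, Mul(-2, Add(U, Mul(1, U)))) = Add(6, Mul(-2, Add(U, U))) = Add(6, Mul(-2, Mul(2, U))) = Add(6, Mul(-4, U)))
Function('C')(N) = Add(39, Mul(-3, N)) (Function('C')(N) = Add(Add(Add(18, 15), N), Add(6, Mul(-4, N))) = Add(Add(33, N), Add(6, Mul(-4, N))) = Add(39, Mul(-3, N)))
Add(Pow(Add(Mul(Add(20815, 24281), Add(-19987, 1641)), 4739), -1), Function('C')(-94)) = Add(Pow(Add(Mul(Add(20815, 24281), Add(-19987, 1641)), 4739), -1), Add(39, Mul(-3, -94))) = Add(Pow(Add(Mul(45096, -18346), 4739), -1), Add(39, 282)) = Add(Pow(Add(-827331216, 4739), -1), 321) = Add(Pow(-827326477, -1), 321) = Add(Rational(-1, 827326477), 321) = Rational(265571799116, 827326477)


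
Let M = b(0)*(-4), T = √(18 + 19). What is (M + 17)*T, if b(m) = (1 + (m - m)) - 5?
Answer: 33*√37 ≈ 200.73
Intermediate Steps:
T = √37 ≈ 6.0828
b(m) = -4 (b(m) = (1 + 0) - 5 = 1 - 5 = -4)
M = 16 (M = -4*(-4) = 16)
(M + 17)*T = (16 + 17)*√37 = 33*√37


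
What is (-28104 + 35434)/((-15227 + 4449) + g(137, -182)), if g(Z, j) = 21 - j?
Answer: -1466/2115 ≈ -0.69314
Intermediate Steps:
(-28104 + 35434)/((-15227 + 4449) + g(137, -182)) = (-28104 + 35434)/((-15227 + 4449) + (21 - 1*(-182))) = 7330/(-10778 + (21 + 182)) = 7330/(-10778 + 203) = 7330/(-10575) = 7330*(-1/10575) = -1466/2115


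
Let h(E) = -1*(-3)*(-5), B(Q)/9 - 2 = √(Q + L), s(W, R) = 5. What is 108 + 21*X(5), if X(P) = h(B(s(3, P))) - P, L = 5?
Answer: -312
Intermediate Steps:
B(Q) = 18 + 9*√(5 + Q) (B(Q) = 18 + 9*√(Q + 5) = 18 + 9*√(5 + Q))
h(E) = -15 (h(E) = 3*(-5) = -15)
X(P) = -15 - P
108 + 21*X(5) = 108 + 21*(-15 - 1*5) = 108 + 21*(-15 - 5) = 108 + 21*(-20) = 108 - 420 = -312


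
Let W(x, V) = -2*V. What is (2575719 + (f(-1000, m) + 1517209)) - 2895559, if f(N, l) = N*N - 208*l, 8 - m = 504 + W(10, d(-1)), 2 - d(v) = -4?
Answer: 2298041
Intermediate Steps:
d(v) = 6 (d(v) = 2 - 1*(-4) = 2 + 4 = 6)
m = -484 (m = 8 - (504 - 2*6) = 8 - (504 - 12) = 8 - 1*492 = 8 - 492 = -484)
f(N, l) = N² - 208*l
(2575719 + (f(-1000, m) + 1517209)) - 2895559 = (2575719 + (((-1000)² - 208*(-484)) + 1517209)) - 2895559 = (2575719 + ((1000000 + 100672) + 1517209)) - 2895559 = (2575719 + (1100672 + 1517209)) - 2895559 = (2575719 + 2617881) - 2895559 = 5193600 - 2895559 = 2298041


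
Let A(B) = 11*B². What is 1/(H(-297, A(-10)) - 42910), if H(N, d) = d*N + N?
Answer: -1/369907 ≈ -2.7034e-6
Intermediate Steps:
H(N, d) = N + N*d (H(N, d) = N*d + N = N + N*d)
1/(H(-297, A(-10)) - 42910) = 1/(-297*(1 + 11*(-10)²) - 42910) = 1/(-297*(1 + 11*100) - 42910) = 1/(-297*(1 + 1100) - 42910) = 1/(-297*1101 - 42910) = 1/(-326997 - 42910) = 1/(-369907) = -1/369907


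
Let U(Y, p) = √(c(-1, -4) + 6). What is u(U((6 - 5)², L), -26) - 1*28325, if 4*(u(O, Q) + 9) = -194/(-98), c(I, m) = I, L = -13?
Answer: -5553367/196 ≈ -28334.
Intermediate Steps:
U(Y, p) = √5 (U(Y, p) = √(-1 + 6) = √5)
u(O, Q) = -1667/196 (u(O, Q) = -9 + (-194/(-98))/4 = -9 + (-194*(-1/98))/4 = -9 + (¼)*(97/49) = -9 + 97/196 = -1667/196)
u(U((6 - 5)², L), -26) - 1*28325 = -1667/196 - 1*28325 = -1667/196 - 28325 = -5553367/196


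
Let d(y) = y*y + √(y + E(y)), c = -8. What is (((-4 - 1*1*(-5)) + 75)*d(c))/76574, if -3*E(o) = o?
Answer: 2432/38287 + 152*I*√3/114861 ≈ 0.06352 + 0.0022921*I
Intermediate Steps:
E(o) = -o/3
d(y) = y² + √6*√y/3 (d(y) = y*y + √(y - y/3) = y² + √(2*y/3) = y² + √6*√y/3)
(((-4 - 1*1*(-5)) + 75)*d(c))/76574 = (((-4 - 1*1*(-5)) + 75)*((-8)² + √6*√(-8)/3))/76574 = (((-4 - 1*(-5)) + 75)*(64 + √6*(2*I*√2)/3))*(1/76574) = (((-4 + 5) + 75)*(64 + 4*I*√3/3))*(1/76574) = ((1 + 75)*(64 + 4*I*√3/3))*(1/76574) = (76*(64 + 4*I*√3/3))*(1/76574) = (4864 + 304*I*√3/3)*(1/76574) = 2432/38287 + 152*I*√3/114861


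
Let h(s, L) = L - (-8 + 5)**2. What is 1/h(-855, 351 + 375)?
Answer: 1/717 ≈ 0.0013947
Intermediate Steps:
h(s, L) = -9 + L (h(s, L) = L - 1*(-3)**2 = L - 1*9 = L - 9 = -9 + L)
1/h(-855, 351 + 375) = 1/(-9 + (351 + 375)) = 1/(-9 + 726) = 1/717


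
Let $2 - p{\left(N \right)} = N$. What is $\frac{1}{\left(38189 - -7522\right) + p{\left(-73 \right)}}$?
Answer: $\frac{1}{45786} \approx 2.1841 \cdot 10^{-5}$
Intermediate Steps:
$p{\left(N \right)} = 2 - N$
$\frac{1}{\left(38189 - -7522\right) + p{\left(-73 \right)}} = \frac{1}{\left(38189 - -7522\right) + \left(2 - -73\right)} = \frac{1}{\left(38189 + 7522\right) + \left(2 + 73\right)} = \frac{1}{45711 + 75} = \frac{1}{45786}$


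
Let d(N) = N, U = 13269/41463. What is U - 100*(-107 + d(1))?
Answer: 146507023/13821 ≈ 10600.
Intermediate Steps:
U = 4423/13821 (U = 13269*(1/41463) = 4423/13821 ≈ 0.32002)
U - 100*(-107 + d(1)) = 4423/13821 - 100*(-107 + 1) = 4423/13821 - 100*(-106) = 4423/13821 - 1*(-10600) = 4423/13821 + 10600 = 146507023/13821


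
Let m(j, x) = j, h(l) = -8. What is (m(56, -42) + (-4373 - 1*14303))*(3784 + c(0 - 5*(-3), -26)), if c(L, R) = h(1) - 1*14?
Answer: -70048440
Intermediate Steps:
c(L, R) = -22 (c(L, R) = -8 - 1*14 = -8 - 14 = -22)
(m(56, -42) + (-4373 - 1*14303))*(3784 + c(0 - 5*(-3), -26)) = (56 + (-4373 - 1*14303))*(3784 - 22) = (56 + (-4373 - 14303))*3762 = (56 - 18676)*3762 = -18620*3762 = -70048440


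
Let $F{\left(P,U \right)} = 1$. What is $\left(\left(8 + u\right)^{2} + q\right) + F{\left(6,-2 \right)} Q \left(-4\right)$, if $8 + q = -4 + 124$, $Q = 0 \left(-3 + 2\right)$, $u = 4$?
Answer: $256$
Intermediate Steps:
$Q = 0$ ($Q = 0 \left(-1\right) = 0$)
$q = 112$ ($q = -8 + \left(-4 + 124\right) = -8 + 120 = 112$)
$\left(\left(8 + u\right)^{2} + q\right) + F{\left(6,-2 \right)} Q \left(-4\right) = \left(\left(8 + 4\right)^{2} + 112\right) + 1 \cdot 0 \left(-4\right) = \left(12^{2} + 112\right) + 0 \left(-4\right) = \left(144 + 112\right) + 0 = 256 + 0 = 256$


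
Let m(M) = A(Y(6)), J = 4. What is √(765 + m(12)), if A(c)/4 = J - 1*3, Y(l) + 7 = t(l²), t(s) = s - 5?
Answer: √769 ≈ 27.731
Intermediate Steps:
t(s) = -5 + s
Y(l) = -12 + l² (Y(l) = -7 + (-5 + l²) = -12 + l²)
A(c) = 4 (A(c) = 4*(4 - 1*3) = 4*(4 - 3) = 4*1 = 4)
m(M) = 4
√(765 + m(12)) = √(765 + 4) = √769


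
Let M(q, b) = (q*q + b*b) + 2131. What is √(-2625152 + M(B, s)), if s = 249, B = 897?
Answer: I*√1756411 ≈ 1325.3*I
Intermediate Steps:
M(q, b) = 2131 + b² + q² (M(q, b) = (q² + b²) + 2131 = (b² + q²) + 2131 = 2131 + b² + q²)
√(-2625152 + M(B, s)) = √(-2625152 + (2131 + 249² + 897²)) = √(-2625152 + (2131 + 62001 + 804609)) = √(-2625152 + 868741) = √(-1756411) = I*√1756411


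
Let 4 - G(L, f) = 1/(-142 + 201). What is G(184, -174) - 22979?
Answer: -1355526/59 ≈ -22975.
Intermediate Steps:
G(L, f) = 235/59 (G(L, f) = 4 - 1/(-142 + 201) = 4 - 1/59 = 235/59)
G(184, -174) - 22979 = 235/59 - 22979 = -1355526/59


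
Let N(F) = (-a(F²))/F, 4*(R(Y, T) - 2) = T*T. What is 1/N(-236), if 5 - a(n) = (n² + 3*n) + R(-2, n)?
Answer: -236/3877722605 ≈ -6.0860e-8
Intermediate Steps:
R(Y, T) = 2 + T²/4 (R(Y, T) = 2 + (T*T)/4 = 2 + T²/4)
a(n) = 3 - 3*n - 5*n²/4 (a(n) = 5 - ((n² + 3*n) + (2 + n²/4)) = 5 - (2 + 3*n + 5*n²/4) = 5 + (-2 - 3*n - 5*n²/4) = 3 - 3*n - 5*n²/4)
N(F) = (-3 + 3*F² + 5*F⁴/4)/F (N(F) = (-(3 - 3*F² - 5*F⁴/4))/F = (-3 + 3*F² + 5*F⁴/4)/F)
1/N(-236) = 1/(-3/(-236) + 3*(-236) + (5/4)*(-236)³) = 1/(-3*(-1/236) - 708 + (5/4)*(-13144256)) = 1/(3/236 - 708 - 16430320) = 1/(-3877722605/236) = -236/3877722605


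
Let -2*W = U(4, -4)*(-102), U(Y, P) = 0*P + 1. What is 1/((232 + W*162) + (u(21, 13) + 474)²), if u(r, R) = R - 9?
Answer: 1/236978 ≈ 4.2198e-6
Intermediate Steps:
u(r, R) = -9 + R
U(Y, P) = 1 (U(Y, P) = 0 + 1 = 1)
W = 51 (W = -(-102)/2 = -½*(-102) = 51)
1/((232 + W*162) + (u(21, 13) + 474)²) = 1/((232 + 51*162) + ((-9 + 13) + 474)²) = 1/((232 + 8262) + (4 + 474)²) = 1/(8494 + 478²) = 1/(8494 + 228484) = 1/236978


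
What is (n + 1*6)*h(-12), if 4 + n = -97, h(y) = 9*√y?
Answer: -1710*I*√3 ≈ -2961.8*I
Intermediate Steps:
n = -101 (n = -4 - 97 = -101)
(n + 1*6)*h(-12) = (-101 + 1*6)*(9*√(-12)) = (-101 + 6)*(9*(2*I*√3)) = -1710*I*√3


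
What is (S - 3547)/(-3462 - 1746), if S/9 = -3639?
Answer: 18149/2604 ≈ 6.9697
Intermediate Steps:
S = -32751 (S = 9*(-3639) = -32751)
(S - 3547)/(-3462 - 1746) = (-32751 - 3547)/(-3462 - 1746) = -36298/(-5208) = -36298*(-1/5208) = 18149/2604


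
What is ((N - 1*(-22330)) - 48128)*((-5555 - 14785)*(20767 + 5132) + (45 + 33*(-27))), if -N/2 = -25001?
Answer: -12750340591224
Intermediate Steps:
N = 50002 (N = -2*(-25001) = 50002)
((N - 1*(-22330)) - 48128)*((-5555 - 14785)*(20767 + 5132) + (45 + 33*(-27))) = ((50002 - 1*(-22330)) - 48128)*((-5555 - 14785)*(20767 + 5132) + (45 + 33*(-27))) = ((50002 + 22330) - 48128)*(-20340*25899 + (45 - 891)) = (72332 - 48128)*(-526785660 - 846) = 24204*(-526786506) = -12750340591224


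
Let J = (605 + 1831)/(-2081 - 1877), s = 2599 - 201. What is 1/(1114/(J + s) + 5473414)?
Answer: 2372212/12984099474071 ≈ 1.8270e-7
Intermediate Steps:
s = 2398
J = -1218/1979 (J = 2436/(-3958) = 2436*(-1/3958) = -1218/1979 ≈ -0.61546)
1/(1114/(J + s) + 5473414) = 1/(1114/(-1218/1979 + 2398) + 5473414) = 1/(1114/(4744424/1979) + 5473414) = 1/(1114*(1979/4744424) + 5473414) = 1/(1102303/2372212 + 5473414) = 1/(12984099474071/2372212) = 2372212/12984099474071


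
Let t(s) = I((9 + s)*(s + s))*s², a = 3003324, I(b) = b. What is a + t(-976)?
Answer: 1798070219708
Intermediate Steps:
t(s) = 2*s³*(9 + s) (t(s) = ((9 + s)*(s + s))*s² = ((9 + s)*(2*s))*s² = (2*s*(9 + s))*s² = 2*s³*(9 + s))
a + t(-976) = 3003324 + 2*(-976)³*(9 - 976) = 3003324 + 2*(-929714176)*(-967) = 3003324 + 1798067216384 = 1798070219708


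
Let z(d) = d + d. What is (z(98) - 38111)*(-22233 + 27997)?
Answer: -218542060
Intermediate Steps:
z(d) = 2*d
(z(98) - 38111)*(-22233 + 27997) = (2*98 - 38111)*(-22233 + 27997) = (196 - 38111)*5764 = -37915*5764 = -218542060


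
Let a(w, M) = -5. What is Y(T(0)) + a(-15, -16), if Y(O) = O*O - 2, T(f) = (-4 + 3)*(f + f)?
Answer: -7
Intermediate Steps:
T(f) = -2*f
Y(O) = -2 + O**2 (Y(O) = O**2 - 2 = -2 + O**2)
Y(T(0)) + a(-15, -16) = (-2 + (-2*0)**2) - 5 = (-2 + 0**2) - 5 = (-2 + 0) - 5 = -2 - 5 = -7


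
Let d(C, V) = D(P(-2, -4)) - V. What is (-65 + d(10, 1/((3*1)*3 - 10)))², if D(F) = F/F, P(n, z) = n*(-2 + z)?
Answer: 3969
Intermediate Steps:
D(F) = 1
d(C, V) = 1 - V
(-65 + d(10, 1/((3*1)*3 - 10)))² = (-65 + (1 - 1/((3*1)*3 - 10)))² = (-65 + (1 - 1/(3*3 - 10)))² = (-65 + (1 - 1/(9 - 10)))² = (-65 + (1 - 1/(-1)))² = (-65 + (1 - 1*(-1)))² = (-65 + (1 + 1))² = (-65 + 2)² = (-63)² = 3969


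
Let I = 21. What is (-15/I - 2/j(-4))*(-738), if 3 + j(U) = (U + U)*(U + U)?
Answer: 235422/427 ≈ 551.34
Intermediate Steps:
j(U) = -3 + 4*U² (j(U) = -3 + (U + U)*(U + U) = -3 + (2*U)*(2*U) = -3 + 4*U²)
(-15/I - 2/j(-4))*(-738) = (-15/21 - 2/(-3 + 4*(-4)²))*(-738) = (-15*1/21 - 2/(-3 + 4*16))*(-738) = (-5/7 - 2/(-3 + 64))*(-738) = (-5/7 - 2/61)*(-738) = -319/427*(-738) = 235422/427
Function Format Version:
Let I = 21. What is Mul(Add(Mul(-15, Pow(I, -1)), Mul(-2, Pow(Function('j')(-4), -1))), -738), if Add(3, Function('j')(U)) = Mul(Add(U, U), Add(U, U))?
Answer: Rational(235422, 427) ≈ 551.34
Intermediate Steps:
Function('j')(U) = Add(-3, Mul(4, Pow(U, 2))) (Function('j')(U) = Add(-3, Mul(Add(U, U), Add(U, U))) = Add(-3, Mul(Mul(2, U), Mul(2, U))) = Add(-3, Mul(4, Pow(U, 2))))
Mul(Add(Mul(-15, Pow(I, -1)), Mul(-2, Pow(Function('j')(-4), -1))), -738) = Mul(Add(Mul(-15, Pow(21, -1)), Mul(-2, Pow(Add(-3, Mul(4, Pow(-4, 2))), -1))), -738) = Mul(Add(Mul(-15, Rational(1, 21)), Mul(-2, Pow(Add(-3, Mul(4, 16)), -1))), -738) = Mul(Add(Rational(-5, 7), Mul(-2, Pow(Add(-3, 64), -1))), -738) = Mul(Add(Rational(-5, 7), Mul(-2, Pow(61, -1))), -738) = Mul(Add(Rational(-5, 7), Mul(-2, Rational(1, 61))), -738) = Mul(Add(Rational(-5, 7), Rational(-2, 61)), -738) = Mul(Rational(-319, 427), -738) = Rational(235422, 427)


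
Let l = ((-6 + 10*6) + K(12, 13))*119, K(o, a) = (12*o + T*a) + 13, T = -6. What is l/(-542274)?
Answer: -15827/542274 ≈ -0.029186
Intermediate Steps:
K(o, a) = 13 - 6*a + 12*o (K(o, a) = (12*o - 6*a) + 13 = (-6*a + 12*o) + 13 = 13 - 6*a + 12*o)
l = 15827 (l = ((-6 + 10*6) + (13 - 6*13 + 12*12))*119 = ((-6 + 60) + (13 - 78 + 144))*119 = (54 + 79)*119 = 133*119 = 15827)
l/(-542274) = 15827/(-542274) = 15827*(-1/542274) = -15827/542274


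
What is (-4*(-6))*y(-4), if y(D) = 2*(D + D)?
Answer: -384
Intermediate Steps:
y(D) = 4*D (y(D) = 2*(2*D) = 4*D)
(-4*(-6))*y(-4) = (-4*(-6))*(4*(-4)) = 24*(-16) = -384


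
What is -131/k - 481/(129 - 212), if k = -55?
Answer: 37328/4565 ≈ 8.1770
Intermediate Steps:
-131/k - 481/(129 - 212) = -131/(-55) - 481/(129 - 212) = -131*(-1/55) - 481/(-83) = 131/55 - 481*(-1/83) = 131/55 + 481/83 = 37328/4565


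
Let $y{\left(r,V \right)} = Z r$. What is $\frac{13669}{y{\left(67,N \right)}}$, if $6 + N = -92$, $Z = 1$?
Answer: $\frac{13669}{67} \approx 204.01$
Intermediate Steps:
$N = -98$ ($N = -6 - 92 = -98$)
$y{\left(r,V \right)} = r$ ($y{\left(r,V \right)} = 1 r = r$)
$\frac{13669}{y{\left(67,N \right)}} = \frac{13669}{67}$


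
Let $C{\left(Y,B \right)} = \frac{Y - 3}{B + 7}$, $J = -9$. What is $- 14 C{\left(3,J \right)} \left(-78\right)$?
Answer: $0$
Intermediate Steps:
$C{\left(Y,B \right)} = \frac{-3 + Y}{7 + B}$
$- 14 C{\left(3,J \right)} \left(-78\right) = - 14 \frac{-3 + 3}{7 - 9} \left(-78\right) = - 14 \frac{1}{-2} \cdot 0 \left(-78\right) = - 14 \left(\left(- \frac{1}{2}\right) 0\right) \left(-78\right) = \left(-14\right) 0 \left(-78\right) = 0 \left(-78\right) = 0$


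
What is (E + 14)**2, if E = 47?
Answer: 3721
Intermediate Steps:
(E + 14)**2 = (47 + 14)**2 = 61**2 = 3721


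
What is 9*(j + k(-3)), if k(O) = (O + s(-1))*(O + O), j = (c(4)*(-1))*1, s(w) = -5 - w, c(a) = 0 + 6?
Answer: 324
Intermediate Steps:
c(a) = 6
j = -6 (j = (6*(-1))*1 = -6*1 = -6)
k(O) = 2*O*(-4 + O) (k(O) = (O + (-5 - 1*(-1)))*(O + O) = (O + (-5 + 1))*(2*O) = (O - 4)*(2*O) = (-4 + O)*(2*O) = 2*O*(-4 + O))
9*(j + k(-3)) = 9*(-6 + 2*(-3)*(-4 - 3)) = 9*(-6 + 2*(-3)*(-7)) = 9*(-6 + 42) = 9*36 = 324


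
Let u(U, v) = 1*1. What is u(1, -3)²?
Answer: 1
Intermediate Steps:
u(U, v) = 1
u(1, -3)² = 1² = 1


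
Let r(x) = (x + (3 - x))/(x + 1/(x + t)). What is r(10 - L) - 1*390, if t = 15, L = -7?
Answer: -212454/545 ≈ -389.82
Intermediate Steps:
r(x) = 3/(x + 1/(15 + x)) (r(x) = (x + (3 - x))/(x + 1/(x + 15)) = 3/(x + 1/(15 + x)))
r(10 - L) - 1*390 = 3*(15 + (10 - 1*(-7)))/(1 + (10 - 1*(-7))² + 15*(10 - 1*(-7))) - 1*390 = 3*(15 + (10 + 7))/(1 + (10 + 7)² + 15*(10 + 7)) - 390 = 3*(15 + 17)/(1 + 17² + 15*17) - 390 = 3*32/(1 + 289 + 255) - 390 = 3*32/545 - 390 = 3*(1/545)*32 - 390 = 96/545 - 390 = -212454/545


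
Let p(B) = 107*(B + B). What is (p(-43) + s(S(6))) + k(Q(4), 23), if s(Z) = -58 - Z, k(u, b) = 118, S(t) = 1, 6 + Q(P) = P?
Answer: -9143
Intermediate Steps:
Q(P) = -6 + P
p(B) = 214*B (p(B) = 107*(2*B) = 214*B)
(p(-43) + s(S(6))) + k(Q(4), 23) = (214*(-43) + (-58 - 1*1)) + 118 = (-9202 + (-58 - 1)) + 118 = (-9202 - 59) + 118 = -9261 + 118 = -9143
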